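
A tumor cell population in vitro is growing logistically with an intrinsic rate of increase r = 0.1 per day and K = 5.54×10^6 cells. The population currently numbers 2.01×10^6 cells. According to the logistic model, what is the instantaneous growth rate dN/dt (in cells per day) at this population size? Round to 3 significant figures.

128000 cells per day

dN/dt = rN(1 − N/K) = 0.1 × 2.01×10^6 × (1 − 2.01×10^6/5.54×10^6).
1 − 2.01×10^6/5.54×10^6 = 0.63718; dN/dt = 0.1 × 2.01×10^6 × 0.63718 = 1.28074×10^5.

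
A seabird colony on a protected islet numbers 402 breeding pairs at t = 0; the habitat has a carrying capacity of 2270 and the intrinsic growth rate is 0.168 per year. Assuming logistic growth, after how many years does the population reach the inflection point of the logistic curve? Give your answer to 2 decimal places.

9.14 years

Logistic growth is fastest at N = K/2 = 1135.
A = (K − N₀)/N₀ = 4.6468. Set K/(1 + A·e^(−rt)) = K/2 → A·e^(−rt) = 1.
e^(−0.168t) = 1/4.6468 = 0.215203, so t = ln(4.6468)/0.168 = 1.5362/0.168 = 9.1439.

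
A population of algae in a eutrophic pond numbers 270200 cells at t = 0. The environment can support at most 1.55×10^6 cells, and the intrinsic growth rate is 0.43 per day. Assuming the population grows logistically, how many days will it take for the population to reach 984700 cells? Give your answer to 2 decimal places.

4.91 days

A = (K − N₀)/N₀ = (1.55×10^6 − 270200)/270200 = 4.7365.
Solve 1.55×10^6/(1 + 4.7365·e^(−0.43t)) = 984700: 1 + 4.7365·e^(−0.43t) = 1.5741, so e^(−0.43t) = 0.121204.
−0.43·t = ln(0.121204) = -2.1103, so t = 2.1103/0.43 = 4.9076.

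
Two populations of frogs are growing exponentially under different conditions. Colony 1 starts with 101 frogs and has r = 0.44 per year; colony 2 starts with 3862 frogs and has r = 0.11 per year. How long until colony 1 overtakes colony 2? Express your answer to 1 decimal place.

11.0 years

Set 101·e^(0.44t) = 3862·e^(0.11t).
e^((0.44 − 0.11)t) = 3862/101 → e^(0.33·t) = 38.238.
0.33·t = ln(38.238) = 3.6438, so t = 3.6438/0.33 = 11.042.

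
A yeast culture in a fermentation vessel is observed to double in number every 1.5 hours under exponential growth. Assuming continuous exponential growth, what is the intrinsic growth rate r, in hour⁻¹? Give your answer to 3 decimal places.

0.462 per hour

r = ln(2)/t_d = 0.6931/1.5 = 0.4621.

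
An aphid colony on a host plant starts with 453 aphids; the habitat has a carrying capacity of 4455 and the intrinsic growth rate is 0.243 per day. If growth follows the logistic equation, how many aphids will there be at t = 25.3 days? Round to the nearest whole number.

4372 aphids

A = (K − N₀)/N₀ = (4455 − 453)/453 = 8.8344.
N(t) = K/(1 + A·e^(−rt)) = 4455/(1 + 8.8344×e^(−0.243×25.3)).
e^(−6.148) = 0.002138; denominator = 1 + 8.8344×0.002138 = 1.0189.
N = 4455/1.0189 = 4372.41.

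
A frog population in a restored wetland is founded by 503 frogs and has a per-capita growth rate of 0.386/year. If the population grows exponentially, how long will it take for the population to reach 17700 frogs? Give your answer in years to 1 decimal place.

Set N₀·e^(rt) = 17700: e^(0.386·t) = 17700/503 = 35.189.
0.386·t = ln(35.189) = 3.5607, so t = 3.5607/0.386 = 9.2247.

9.2 years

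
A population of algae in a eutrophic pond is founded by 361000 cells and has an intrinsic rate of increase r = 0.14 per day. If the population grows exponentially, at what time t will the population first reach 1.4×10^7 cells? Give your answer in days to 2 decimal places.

26.13 days

Set N₀·e^(rt) = 1.4×10^7: e^(0.14·t) = 1.4×10^7/361000 = 38.781.
0.14·t = ln(38.781) = 3.6579, so t = 3.6579/0.14 = 26.128.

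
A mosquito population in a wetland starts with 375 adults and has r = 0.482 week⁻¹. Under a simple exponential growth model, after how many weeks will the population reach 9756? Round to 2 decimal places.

Set N₀·e^(rt) = 9756: e^(0.482·t) = 9756/375 = 26.016.
0.482·t = ln(26.016) = 3.2587, so t = 3.2587/0.482 = 6.7608.

6.76 weeks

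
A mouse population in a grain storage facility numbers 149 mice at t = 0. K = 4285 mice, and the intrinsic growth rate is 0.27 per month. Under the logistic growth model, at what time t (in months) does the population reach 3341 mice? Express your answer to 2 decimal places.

A = (K − N₀)/N₀ = (4285 − 149)/149 = 27.758.
Solve 4285/(1 + 27.758·e^(−0.27t)) = 3341: 1 + 27.758·e^(−0.27t) = 1.2826, so e^(−0.27t) = 0.0101789.
−0.27·t = ln(0.0101789) = -4.5874, so t = 4.5874/0.27 = 16.991.

16.99 months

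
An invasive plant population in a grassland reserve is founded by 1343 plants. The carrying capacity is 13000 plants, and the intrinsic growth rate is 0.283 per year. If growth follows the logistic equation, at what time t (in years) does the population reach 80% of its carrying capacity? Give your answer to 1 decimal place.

A = (K − N₀)/N₀ = (13000 − 1343)/1343 = 8.6798.
Solve 13000/(1 + 8.6798·e^(−0.283t)) = 10400: 1 + 8.6798·e^(−0.283t) = 1.25, so e^(−0.283t) = 0.0288024.
−0.283·t = ln(0.0288024) = -3.5473, so t = 3.5473/0.283 = 12.535.

12.5 years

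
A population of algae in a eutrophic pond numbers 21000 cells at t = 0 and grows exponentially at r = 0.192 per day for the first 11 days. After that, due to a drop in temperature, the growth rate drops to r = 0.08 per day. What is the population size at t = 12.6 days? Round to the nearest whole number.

197260 cells

Phase 1: N(11) = 21000·e^(0.192×11) = 21000·e^2.112 = 173560.
Phase 2 runs for 12.6 − 11 = 1.6 days at r = 0.08.
N(12.6) = 173560·e^(0.08×1.6) = 173560·e^0.128 = 197260.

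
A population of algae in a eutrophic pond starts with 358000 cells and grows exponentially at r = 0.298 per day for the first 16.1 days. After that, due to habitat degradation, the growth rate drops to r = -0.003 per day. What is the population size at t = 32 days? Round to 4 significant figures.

41380000 cells

Phase 1: N(16.1) = 358000·e^(0.298×16.1) = 358000·e^4.798 = 4.340513×10^7.
Phase 2 runs for 32 − 16.1 = 15.9 days at r = -0.003.
N(32) = 4.340513×10^7·e^(-0.003×15.9) = 4.340513×10^7·e^-0.0477 = 4.138331×10^7.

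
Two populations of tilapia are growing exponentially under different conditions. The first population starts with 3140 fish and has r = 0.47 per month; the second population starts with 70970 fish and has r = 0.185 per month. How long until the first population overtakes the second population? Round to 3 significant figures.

Set 3140·e^(0.47t) = 70970·e^(0.185t).
e^((0.47 − 0.185)t) = 70970/3140 → e^(0.285·t) = 22.602.
0.285·t = ln(22.602) = 3.118, so t = 3.118/0.285 = 10.94.

10.9 months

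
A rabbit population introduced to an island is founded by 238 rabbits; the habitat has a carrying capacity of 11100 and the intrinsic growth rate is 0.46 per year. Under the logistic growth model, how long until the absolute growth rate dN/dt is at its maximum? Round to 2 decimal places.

Logistic growth is fastest at N = K/2 = 5550.
A = (K − N₀)/N₀ = 45.639. Set K/(1 + A·e^(−rt)) = K/2 → A·e^(−rt) = 1.
e^(−0.46t) = 1/45.639 = 0.0219113, so t = ln(45.639)/0.46 = 3.8208/0.46 = 8.306.

8.31 years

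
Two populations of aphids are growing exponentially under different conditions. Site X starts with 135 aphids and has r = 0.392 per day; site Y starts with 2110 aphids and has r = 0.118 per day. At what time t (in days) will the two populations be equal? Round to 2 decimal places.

10.03 days

Set 135·e^(0.392t) = 2110·e^(0.118t).
e^((0.392 − 0.118)t) = 2110/135 → e^(0.274·t) = 15.63.
0.274·t = ln(15.63) = 2.7492, so t = 2.7492/0.274 = 10.033.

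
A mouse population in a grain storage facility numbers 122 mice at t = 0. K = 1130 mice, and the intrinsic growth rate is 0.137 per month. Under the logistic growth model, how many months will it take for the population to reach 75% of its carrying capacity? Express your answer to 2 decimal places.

A = (K − N₀)/N₀ = (1130 − 122)/122 = 8.2623.
Solve 1130/(1 + 8.2623·e^(−0.137t)) = 847.5: 1 + 8.2623·e^(−0.137t) = 1.3333, so e^(−0.137t) = 0.0403439.
−0.137·t = ln(0.0403439) = -3.2103, so t = 3.2103/0.137 = 23.433.

23.43 months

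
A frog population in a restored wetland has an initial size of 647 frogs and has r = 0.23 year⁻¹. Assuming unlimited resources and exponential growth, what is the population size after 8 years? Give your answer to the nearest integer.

4074 frogs

N(t) = N₀·e^(rt) = 647 × e^(0.23×8) = 647 × e^1.84.
e^1.84 ≈ 6.2965, so N ≈ 647 × 6.2965 = 4073.86.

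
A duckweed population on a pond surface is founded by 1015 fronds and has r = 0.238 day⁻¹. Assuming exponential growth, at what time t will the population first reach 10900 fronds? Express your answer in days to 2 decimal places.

9.97 days

Set N₀·e^(rt) = 10900: e^(0.238·t) = 10900/1015 = 10.739.
0.238·t = ln(10.739) = 2.3739, so t = 2.3739/0.238 = 9.9743.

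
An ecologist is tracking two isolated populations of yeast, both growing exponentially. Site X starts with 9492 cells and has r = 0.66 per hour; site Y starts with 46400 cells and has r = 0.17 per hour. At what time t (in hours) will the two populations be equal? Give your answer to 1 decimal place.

Set 9492·e^(0.66t) = 46400·e^(0.17t).
e^((0.66 − 0.17)t) = 46400/9492 → e^(0.49·t) = 4.8883.
0.49·t = ln(4.8883) = 1.5869, so t = 1.5869/0.49 = 3.2385.

3.2 hours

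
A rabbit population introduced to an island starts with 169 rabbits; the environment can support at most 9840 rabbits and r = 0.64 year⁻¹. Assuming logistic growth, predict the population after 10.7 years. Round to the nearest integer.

9276 rabbits

A = (K − N₀)/N₀ = (9840 − 169)/169 = 57.225.
N(t) = K/(1 + A·e^(−rt)) = 9840/(1 + 57.225×e^(−0.64×10.7)).
e^(−6.848) = 0.0010616; denominator = 1 + 57.225×0.0010616 = 1.0607.
N = 9840/1.0607 = 9276.47.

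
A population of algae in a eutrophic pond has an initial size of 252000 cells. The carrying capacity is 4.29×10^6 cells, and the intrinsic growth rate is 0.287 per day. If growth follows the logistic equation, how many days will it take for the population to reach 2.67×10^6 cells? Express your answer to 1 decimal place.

A = (K − N₀)/N₀ = (4.29×10^6 − 252000)/252000 = 16.024.
Solve 4.29×10^6/(1 + 16.024·e^(−0.287t)) = 2.67×10^6: 1 + 16.024·e^(−0.287t) = 1.6067, so e^(−0.287t) = 0.037865.
−0.287·t = ln(0.037865) = -3.2737, so t = 3.2737/0.287 = 11.407.

11.4 days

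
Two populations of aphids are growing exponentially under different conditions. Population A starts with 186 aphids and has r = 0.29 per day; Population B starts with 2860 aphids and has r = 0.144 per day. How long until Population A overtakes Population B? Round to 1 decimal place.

Set 186·e^(0.29t) = 2860·e^(0.144t).
e^((0.29 − 0.144)t) = 2860/186 → e^(0.146·t) = 15.376.
0.146·t = ln(15.376) = 2.7328, so t = 2.7328/0.146 = 18.718.

18.7 days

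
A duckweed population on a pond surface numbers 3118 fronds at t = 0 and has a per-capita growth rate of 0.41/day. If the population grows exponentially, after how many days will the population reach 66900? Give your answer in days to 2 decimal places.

7.48 days

Set N₀·e^(rt) = 66900: e^(0.41·t) = 66900/3118 = 21.456.
0.41·t = ln(21.456) = 3.066, so t = 3.066/0.41 = 7.4781.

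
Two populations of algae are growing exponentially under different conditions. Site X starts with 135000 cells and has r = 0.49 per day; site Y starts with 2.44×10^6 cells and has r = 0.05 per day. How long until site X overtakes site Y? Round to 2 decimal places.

Set 135000·e^(0.49t) = 2.44×10^6·e^(0.05t).
e^((0.49 − 0.05)t) = 2.44×10^6/135000 → e^(0.44·t) = 18.074.
0.44·t = ln(18.074) = 2.8945, so t = 2.8945/0.44 = 6.5784.

6.58 days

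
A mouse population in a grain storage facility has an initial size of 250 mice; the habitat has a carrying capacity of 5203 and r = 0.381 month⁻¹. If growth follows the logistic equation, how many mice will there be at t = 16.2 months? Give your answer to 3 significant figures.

A = (K − N₀)/N₀ = (5203 − 250)/250 = 19.812.
N(t) = K/(1 + A·e^(−rt)) = 5203/(1 + 19.812×e^(−0.381×16.2)).
e^(−6.172) = 0.0020866; denominator = 1 + 19.812×0.0020866 = 1.0413.
N = 5203/1.0413 = 4996.44.

5000 mice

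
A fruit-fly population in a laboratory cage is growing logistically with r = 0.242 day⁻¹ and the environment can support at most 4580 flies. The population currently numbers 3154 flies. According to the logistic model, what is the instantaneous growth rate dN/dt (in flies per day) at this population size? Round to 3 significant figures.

dN/dt = rN(1 − N/K) = 0.242 × 3154 × (1 − 3154/4580).
1 − 3154/4580 = 0.31135; dN/dt = 0.242 × 3154 × 0.31135 = 237.65.

238 flies per day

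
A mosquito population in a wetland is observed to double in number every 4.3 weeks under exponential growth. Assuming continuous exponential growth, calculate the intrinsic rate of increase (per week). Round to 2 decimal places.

r = ln(2)/t_d = 0.6931/4.3 = 0.1612.

0.16 per week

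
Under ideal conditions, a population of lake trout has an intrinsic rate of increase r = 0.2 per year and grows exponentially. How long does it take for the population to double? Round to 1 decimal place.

Doubling time t_d = ln(2)/r = 0.6931/0.2 = 3.4657.

3.5 years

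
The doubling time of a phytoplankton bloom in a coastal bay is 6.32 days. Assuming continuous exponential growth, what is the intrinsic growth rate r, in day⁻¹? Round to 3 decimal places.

r = ln(2)/t_d = 0.6931/6.32 = 0.10968.

0.110 per day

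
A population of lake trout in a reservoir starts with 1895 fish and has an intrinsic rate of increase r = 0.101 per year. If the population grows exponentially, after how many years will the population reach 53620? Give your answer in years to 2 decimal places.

Set N₀·e^(rt) = 53620: e^(0.101·t) = 53620/1895 = 28.296.
0.101·t = ln(28.296) = 3.3427, so t = 3.3427/0.101 = 33.096.

33.10 years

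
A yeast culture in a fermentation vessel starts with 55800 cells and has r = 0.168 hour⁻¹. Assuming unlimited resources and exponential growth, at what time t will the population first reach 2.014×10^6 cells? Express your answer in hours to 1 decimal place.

21.3 hours

Set N₀·e^(rt) = 2.014×10^6: e^(0.168·t) = 2.014×10^6/55800 = 36.093.
0.168·t = ln(36.093) = 3.5861, so t = 3.5861/0.168 = 21.346.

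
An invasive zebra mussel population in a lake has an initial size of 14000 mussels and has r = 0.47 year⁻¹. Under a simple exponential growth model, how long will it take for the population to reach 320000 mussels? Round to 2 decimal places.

Set N₀·e^(rt) = 320000: e^(0.47·t) = 320000/14000 = 22.857.
0.47·t = ln(22.857) = 3.1293, so t = 3.1293/0.47 = 6.658.

6.66 years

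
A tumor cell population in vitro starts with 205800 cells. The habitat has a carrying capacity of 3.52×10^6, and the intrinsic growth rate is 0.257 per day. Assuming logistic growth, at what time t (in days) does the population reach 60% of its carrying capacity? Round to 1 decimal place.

12.4 days

A = (K − N₀)/N₀ = (3.52×10^6 − 205800)/205800 = 16.104.
Solve 3.52×10^6/(1 + 16.104·e^(−0.257t)) = 2.112×10^6: 1 + 16.104·e^(−0.257t) = 1.6667, so e^(−0.257t) = 0.0413976.
−0.257·t = ln(0.0413976) = -3.1845, so t = 3.1845/0.257 = 12.391.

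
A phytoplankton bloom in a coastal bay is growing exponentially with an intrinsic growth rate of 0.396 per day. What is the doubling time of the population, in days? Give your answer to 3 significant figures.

1.75 days

Doubling time t_d = ln(2)/r = 0.6931/0.396 = 1.7504.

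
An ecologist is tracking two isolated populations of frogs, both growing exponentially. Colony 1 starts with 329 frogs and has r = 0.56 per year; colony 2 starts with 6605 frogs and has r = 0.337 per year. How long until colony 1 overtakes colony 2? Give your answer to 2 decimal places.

13.45 years

Set 329·e^(0.56t) = 6605·e^(0.337t).
e^((0.56 − 0.337)t) = 6605/329 → e^(0.223·t) = 20.076.
0.223·t = ln(20.076) = 2.9995, so t = 2.9995/0.223 = 13.451.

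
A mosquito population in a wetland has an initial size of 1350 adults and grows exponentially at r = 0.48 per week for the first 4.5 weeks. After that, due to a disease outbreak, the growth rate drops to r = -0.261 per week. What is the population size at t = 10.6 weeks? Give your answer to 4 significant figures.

2382 adults

Phase 1: N(4.5) = 1350·e^(0.48×4.5) = 1350·e^2.16 = 11706.
Phase 2 runs for 10.6 − 4.5 = 6.1 weeks at r = -0.261.
N(10.6) = 11706·e^(-0.261×6.1) = 11706·e^-1.592 = 2382.15.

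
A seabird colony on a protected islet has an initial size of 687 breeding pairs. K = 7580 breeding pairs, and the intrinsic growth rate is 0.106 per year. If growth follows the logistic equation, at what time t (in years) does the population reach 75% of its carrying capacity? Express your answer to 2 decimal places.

A = (K − N₀)/N₀ = (7580 − 687)/687 = 10.033.
Solve 7580/(1 + 10.033·e^(−0.106t)) = 5685: 1 + 10.033·e^(−0.106t) = 1.3333, so e^(−0.106t) = 0.0332221.
−0.106·t = ln(0.0332221) = -3.4045, so t = 3.4045/0.106 = 32.118.

32.12 years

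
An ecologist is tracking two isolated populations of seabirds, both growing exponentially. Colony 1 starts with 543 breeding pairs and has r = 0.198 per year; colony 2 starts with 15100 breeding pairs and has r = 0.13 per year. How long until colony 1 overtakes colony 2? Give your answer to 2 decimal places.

48.90 years

Set 543·e^(0.198t) = 15100·e^(0.13t).
e^((0.198 − 0.13)t) = 15100/543 → e^(0.068·t) = 27.808.
0.068·t = ln(27.808) = 3.3253, so t = 3.3253/0.068 = 48.902.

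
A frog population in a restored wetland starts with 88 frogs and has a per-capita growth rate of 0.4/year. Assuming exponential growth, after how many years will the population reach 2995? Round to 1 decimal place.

Set N₀·e^(rt) = 2995: e^(0.4·t) = 2995/88 = 34.034.
0.4·t = ln(34.034) = 3.5274, so t = 3.5274/0.4 = 8.8184.

8.8 years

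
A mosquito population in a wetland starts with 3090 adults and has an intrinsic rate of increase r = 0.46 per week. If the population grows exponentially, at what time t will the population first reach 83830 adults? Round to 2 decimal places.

7.18 weeks

Set N₀·e^(rt) = 83830: e^(0.46·t) = 83830/3090 = 27.129.
0.46·t = ln(27.129) = 3.3006, so t = 3.3006/0.46 = 7.1753.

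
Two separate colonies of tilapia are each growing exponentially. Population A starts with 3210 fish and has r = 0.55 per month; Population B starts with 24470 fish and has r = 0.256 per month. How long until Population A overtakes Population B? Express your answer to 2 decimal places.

6.91 months

Set 3210·e^(0.55t) = 24470·e^(0.256t).
e^((0.55 − 0.256)t) = 24470/3210 → e^(0.294·t) = 7.6231.
0.294·t = ln(7.6231) = 2.0312, so t = 2.0312/0.294 = 6.9088.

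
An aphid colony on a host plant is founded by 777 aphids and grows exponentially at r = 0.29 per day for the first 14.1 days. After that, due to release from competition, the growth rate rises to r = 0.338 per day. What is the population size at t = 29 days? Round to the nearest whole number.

Phase 1: N(14.1) = 777·e^(0.29×14.1) = 777·e^4.089 = 46371.5.
Phase 2 runs for 29 − 14.1 = 14.9 days at r = 0.338.
N(29) = 46371.5·e^(0.338×14.9) = 46371.5·e^5.036 = 7.135839×10^6.

7135839 aphids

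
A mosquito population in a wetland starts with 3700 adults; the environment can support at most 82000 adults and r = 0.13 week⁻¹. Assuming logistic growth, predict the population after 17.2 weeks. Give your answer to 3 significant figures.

A = (K − N₀)/N₀ = (82000 − 3700)/3700 = 21.162.
N(t) = K/(1 + A·e^(−rt)) = 82000/(1 + 21.162×e^(−0.13×17.2)).
e^(−2.236) = 0.10689; denominator = 1 + 21.162×0.10689 = 3.2619.
N = 82000/3.2619 = 25138.6.

25100 adults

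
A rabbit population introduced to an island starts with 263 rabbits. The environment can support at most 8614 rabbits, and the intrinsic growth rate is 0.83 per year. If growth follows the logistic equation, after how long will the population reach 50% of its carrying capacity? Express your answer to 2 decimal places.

A = (K − N₀)/N₀ = (8614 − 263)/263 = 31.753.
Solve 8614/(1 + 31.753·e^(−0.83t)) = 4307: 1 + 31.753·e^(−0.83t) = 2, so e^(−0.83t) = 0.0314932.
−0.83·t = ln(0.0314932) = -3.458, so t = 3.458/0.83 = 4.1662.

4.17 years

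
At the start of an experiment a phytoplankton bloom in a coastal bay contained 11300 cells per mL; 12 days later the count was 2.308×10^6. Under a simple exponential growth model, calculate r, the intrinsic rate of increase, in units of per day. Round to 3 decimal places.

0.443 per day

From N(t) = N₀·e^(rt): e^(r·12) = 2.308×10^6/11300 = 204.25.
r·12 = ln(204.25) = 5.3193, so r = 5.3193/12 = 0.44328.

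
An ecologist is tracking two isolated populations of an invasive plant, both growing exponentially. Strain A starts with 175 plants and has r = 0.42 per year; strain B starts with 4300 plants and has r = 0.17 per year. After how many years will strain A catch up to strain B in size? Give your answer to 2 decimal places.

Set 175·e^(0.42t) = 4300·e^(0.17t).
e^((0.42 − 0.17)t) = 4300/175 → e^(0.25·t) = 24.571.
0.25·t = ln(24.571) = 3.2016, so t = 3.2016/0.25 = 12.806.

12.81 years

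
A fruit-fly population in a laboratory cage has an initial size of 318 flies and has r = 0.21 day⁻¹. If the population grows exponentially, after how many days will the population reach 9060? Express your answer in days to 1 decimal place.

16.0 days

Set N₀·e^(rt) = 9060: e^(0.21·t) = 9060/318 = 28.491.
0.21·t = ln(28.491) = 3.3496, so t = 3.3496/0.21 = 15.95.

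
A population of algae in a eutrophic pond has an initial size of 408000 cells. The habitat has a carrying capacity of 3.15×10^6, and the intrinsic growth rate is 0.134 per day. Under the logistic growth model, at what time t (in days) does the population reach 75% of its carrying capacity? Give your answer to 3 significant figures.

22.4 days

A = (K − N₀)/N₀ = (3.15×10^6 − 408000)/408000 = 6.7206.
Solve 3.15×10^6/(1 + 6.7206·e^(−0.134t)) = 2.3625×10^6: 1 + 6.7206·e^(−0.134t) = 1.3333, so e^(−0.134t) = 0.0495988.
−0.134·t = ln(0.0495988) = -3.0038, so t = 3.0038/0.134 = 22.416.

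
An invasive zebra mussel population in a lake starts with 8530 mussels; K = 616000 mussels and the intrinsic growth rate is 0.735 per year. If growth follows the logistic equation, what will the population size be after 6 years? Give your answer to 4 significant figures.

A = (K − N₀)/N₀ = (616000 − 8530)/8530 = 71.216.
N(t) = K/(1 + A·e^(−rt)) = 616000/(1 + 71.216×e^(−0.735×6)).
e^(−4.41) = 0.012155; denominator = 1 + 71.216×0.012155 = 1.8656.
N = 616000/1.8656 = 330182.

330200 mussels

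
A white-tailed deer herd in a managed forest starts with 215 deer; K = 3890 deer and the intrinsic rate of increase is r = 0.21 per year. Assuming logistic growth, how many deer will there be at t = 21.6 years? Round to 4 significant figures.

A = (K − N₀)/N₀ = (3890 − 215)/215 = 17.093.
N(t) = K/(1 + A·e^(−rt)) = 3890/(1 + 17.093×e^(−0.21×21.6)).
e^(−4.536) = 0.010716; denominator = 1 + 17.093×0.010716 = 1.1832.
N = 3890/1.1832 = 3287.77.

3288 deer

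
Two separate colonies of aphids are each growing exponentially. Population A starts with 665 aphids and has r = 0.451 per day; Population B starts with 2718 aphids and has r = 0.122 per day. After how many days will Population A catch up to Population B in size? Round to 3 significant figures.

4.28 days

Set 665·e^(0.451t) = 2718·e^(0.122t).
e^((0.451 − 0.122)t) = 2718/665 → e^(0.329·t) = 4.0872.
0.329·t = ln(4.0872) = 1.4079, so t = 1.4079/0.329 = 4.2792.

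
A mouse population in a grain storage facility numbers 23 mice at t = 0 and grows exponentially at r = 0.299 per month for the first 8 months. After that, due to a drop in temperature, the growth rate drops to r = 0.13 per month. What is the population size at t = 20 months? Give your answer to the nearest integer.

1197 mice

Phase 1: N(8) = 23·e^(0.299×8) = 23·e^2.392 = 251.513.
Phase 2 runs for 20 − 8 = 12 months at r = 0.13.
N(20) = 251.513·e^(0.13×12) = 251.513·e^1.56 = 1196.9.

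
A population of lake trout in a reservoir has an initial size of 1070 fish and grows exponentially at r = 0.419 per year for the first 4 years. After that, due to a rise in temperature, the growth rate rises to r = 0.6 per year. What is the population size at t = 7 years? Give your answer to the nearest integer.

34593 fish

Phase 1: N(4) = 1070·e^(0.419×4) = 1070·e^1.676 = 5718.23.
Phase 2 runs for 7 − 4 = 3 years at r = 0.6.
N(7) = 5718.23·e^(0.6×3) = 5718.23·e^1.8 = 34593.3.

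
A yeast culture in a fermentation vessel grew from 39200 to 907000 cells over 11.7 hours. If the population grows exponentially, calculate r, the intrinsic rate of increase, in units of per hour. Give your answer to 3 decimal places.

0.269 per hour

From N(t) = N₀·e^(rt): e^(r·11.7) = 907000/39200 = 23.138.
r·11.7 = ln(23.138) = 3.1415, so r = 3.1415/11.7 = 0.2685.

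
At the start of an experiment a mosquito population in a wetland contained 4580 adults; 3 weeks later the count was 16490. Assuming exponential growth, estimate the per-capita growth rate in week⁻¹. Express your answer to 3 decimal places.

From N(t) = N₀·e^(rt): e^(r·3) = 16490/4580 = 3.6004.
r·3 = ln(3.6004) = 1.2811, so r = 1.2811/3 = 0.42702.

0.427 per week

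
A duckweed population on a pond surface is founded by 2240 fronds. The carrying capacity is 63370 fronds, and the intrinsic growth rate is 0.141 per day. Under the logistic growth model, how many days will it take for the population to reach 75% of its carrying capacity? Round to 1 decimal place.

A = (K − N₀)/N₀ = (63370 − 2240)/2240 = 27.29.
Solve 63370/(1 + 27.29·e^(−0.141t)) = 47527.5: 1 + 27.29·e^(−0.141t) = 1.3333, so e^(−0.141t) = 0.0122144.
−0.141·t = ln(0.0122144) = -4.4051, so t = 4.4051/0.141 = 31.242.

31.2 days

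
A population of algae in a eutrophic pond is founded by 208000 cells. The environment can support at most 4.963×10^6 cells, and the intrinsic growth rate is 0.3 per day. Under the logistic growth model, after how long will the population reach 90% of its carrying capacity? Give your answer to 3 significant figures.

A = (K − N₀)/N₀ = (4.963×10^6 − 208000)/208000 = 22.861.
Solve 4.963×10^6/(1 + 22.861·e^(−0.3t)) = 4.4667×10^6: 1 + 22.861·e^(−0.3t) = 1.1111, so e^(−0.3t) = 0.00486038.
−0.3·t = ln(0.00486038) = -5.3266, so t = 5.3266/0.3 = 17.755.

17.8 days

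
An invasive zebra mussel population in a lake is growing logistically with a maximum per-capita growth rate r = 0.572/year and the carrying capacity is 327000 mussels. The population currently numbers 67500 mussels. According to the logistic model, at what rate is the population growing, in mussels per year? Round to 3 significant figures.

30600 mussels per year

dN/dt = rN(1 − N/K) = 0.572 × 67500 × (1 − 67500/327000).
1 − 67500/327000 = 0.79358; dN/dt = 0.572 × 67500 × 0.79358 = 30640.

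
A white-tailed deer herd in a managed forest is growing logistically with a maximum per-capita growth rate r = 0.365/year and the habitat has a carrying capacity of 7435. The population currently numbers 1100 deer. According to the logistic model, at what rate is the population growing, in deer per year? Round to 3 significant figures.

342 deer per year

dN/dt = rN(1 − N/K) = 0.365 × 1100 × (1 − 1100/7435).
1 − 1100/7435 = 0.85205; dN/dt = 0.365 × 1100 × 0.85205 = 342.1.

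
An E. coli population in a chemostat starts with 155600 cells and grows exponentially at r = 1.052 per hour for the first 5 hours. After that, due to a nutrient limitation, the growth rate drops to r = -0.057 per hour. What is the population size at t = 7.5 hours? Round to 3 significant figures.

26000000 cells

Phase 1: N(5) = 155600·e^(1.052×5) = 155600·e^5.26 = 2.995012×10^7.
Phase 2 runs for 7.5 − 5 = 2.5 hours at r = -0.057.
N(7.5) = 2.995012×10^7·e^(-0.057×2.5) = 2.995012×10^7·e^-0.1425 = 2.597237×10^7.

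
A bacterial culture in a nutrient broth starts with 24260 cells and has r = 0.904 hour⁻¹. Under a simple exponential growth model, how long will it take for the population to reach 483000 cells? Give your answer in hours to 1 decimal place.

Set N₀·e^(rt) = 483000: e^(0.904·t) = 483000/24260 = 19.909.
0.904·t = ln(19.909) = 2.9912, so t = 2.9912/0.904 = 3.3088.

3.3 hours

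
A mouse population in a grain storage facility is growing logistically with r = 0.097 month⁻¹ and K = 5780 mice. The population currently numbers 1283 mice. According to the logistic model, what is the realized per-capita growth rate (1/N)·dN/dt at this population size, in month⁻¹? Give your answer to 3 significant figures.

(1/N)·dN/dt = r(1 − N/K) = 0.097 × (1 − 1283/5780).
= 0.097 × 0.77803 = 0.075469.

0.0755 per month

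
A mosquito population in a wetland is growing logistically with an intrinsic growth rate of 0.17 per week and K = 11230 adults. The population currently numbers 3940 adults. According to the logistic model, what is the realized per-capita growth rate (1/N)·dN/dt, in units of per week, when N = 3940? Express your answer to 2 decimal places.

0.11 per week

(1/N)·dN/dt = r(1 − N/K) = 0.17 × (1 − 3940/11230).
= 0.17 × 0.64915 = 0.11036.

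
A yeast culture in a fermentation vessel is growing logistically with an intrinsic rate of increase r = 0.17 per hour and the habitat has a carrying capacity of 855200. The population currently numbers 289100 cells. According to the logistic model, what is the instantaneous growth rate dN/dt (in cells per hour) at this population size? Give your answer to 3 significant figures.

32500 cells per hour

dN/dt = rN(1 − N/K) = 0.17 × 289100 × (1 − 289100/855200).
1 − 289100/855200 = 0.66195; dN/dt = 0.17 × 289100 × 0.66195 = 32533.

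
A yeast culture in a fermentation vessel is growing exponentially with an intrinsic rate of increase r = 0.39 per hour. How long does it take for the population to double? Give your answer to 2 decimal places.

Doubling time t_d = ln(2)/r = 0.6931/0.39 = 1.7773.

1.78 hours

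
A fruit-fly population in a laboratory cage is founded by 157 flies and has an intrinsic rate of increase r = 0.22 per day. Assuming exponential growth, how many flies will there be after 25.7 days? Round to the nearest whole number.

44813 flies

N(t) = N₀·e^(rt) = 157 × e^(0.22×25.7) = 157 × e^5.654.
e^5.654 ≈ 285.43, so N ≈ 157 × 285.43 = 44812.7.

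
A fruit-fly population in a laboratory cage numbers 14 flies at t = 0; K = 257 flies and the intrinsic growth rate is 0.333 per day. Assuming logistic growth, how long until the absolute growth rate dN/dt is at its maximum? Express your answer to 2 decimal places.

Logistic growth is fastest at N = K/2 = 128.5.
A = (K − N₀)/N₀ = 17.357. Set K/(1 + A·e^(−rt)) = K/2 → A·e^(−rt) = 1.
e^(−0.333t) = 1/17.357 = 0.0576132, so t = ln(17.357)/0.333 = 2.854/0.333 = 8.5706.

8.57 days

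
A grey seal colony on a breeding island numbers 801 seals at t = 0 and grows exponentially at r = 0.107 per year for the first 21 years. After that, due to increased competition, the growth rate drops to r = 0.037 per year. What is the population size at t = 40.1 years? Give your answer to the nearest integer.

Phase 1: N(21) = 801·e^(0.107×21) = 801·e^2.247 = 7576.91.
Phase 2 runs for 40.1 − 21 = 19.1 years at r = 0.037.
N(40.1) = 7576.91·e^(0.037×19.1) = 7576.91·e^0.7067 = 15360.6.

15361 seals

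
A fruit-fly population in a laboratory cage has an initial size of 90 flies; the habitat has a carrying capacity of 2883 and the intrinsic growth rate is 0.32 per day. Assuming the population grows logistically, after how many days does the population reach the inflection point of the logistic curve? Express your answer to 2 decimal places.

10.73 days

Logistic growth is fastest at N = K/2 = 1441.5.
A = (K − N₀)/N₀ = 31.033. Set K/(1 + A·e^(−rt)) = K/2 → A·e^(−rt) = 1.
e^(−0.32t) = 1/31.033 = 0.0322234, so t = ln(31.033)/0.32 = 3.4351/0.32 = 10.735.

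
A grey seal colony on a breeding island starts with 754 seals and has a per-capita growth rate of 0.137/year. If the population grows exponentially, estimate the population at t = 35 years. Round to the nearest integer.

N(t) = N₀·e^(rt) = 754 × e^(0.137×35) = 754 × e^4.795.
e^4.795 ≈ 120.9, so N ≈ 754 × 120.9 = 91161.9.

91162 seals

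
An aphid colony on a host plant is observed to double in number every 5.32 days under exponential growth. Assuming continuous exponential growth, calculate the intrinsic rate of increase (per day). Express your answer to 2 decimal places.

0.13 per day

r = ln(2)/t_d = 0.6931/5.32 = 0.13029.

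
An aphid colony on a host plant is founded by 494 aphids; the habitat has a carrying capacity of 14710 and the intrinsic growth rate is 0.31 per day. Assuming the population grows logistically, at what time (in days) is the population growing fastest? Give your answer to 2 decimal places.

Logistic growth is fastest at N = K/2 = 7355.
A = (K − N₀)/N₀ = 28.777. Set K/(1 + A·e^(−rt)) = K/2 → A·e^(−rt) = 1.
e^(−0.31t) = 1/28.777 = 0.0347496, so t = ln(28.777)/0.31 = 3.3596/0.31 = 10.837.

10.84 days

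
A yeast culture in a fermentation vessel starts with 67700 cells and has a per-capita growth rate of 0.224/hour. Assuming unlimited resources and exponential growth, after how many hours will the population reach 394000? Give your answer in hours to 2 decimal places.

Set N₀·e^(rt) = 394000: e^(0.224·t) = 394000/67700 = 5.8198.
0.224·t = ln(5.8198) = 1.7613, so t = 1.7613/0.224 = 7.8628.

7.86 hours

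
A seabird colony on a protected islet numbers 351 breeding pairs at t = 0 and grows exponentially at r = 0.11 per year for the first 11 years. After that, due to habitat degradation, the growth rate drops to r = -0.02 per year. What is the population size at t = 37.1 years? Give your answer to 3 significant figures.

698 breeding pairs

Phase 1: N(11) = 351·e^(0.11×11) = 351·e^1.21 = 1177.07.
Phase 2 runs for 37.1 − 11 = 26.1 years at r = -0.02.
N(37.1) = 1177.07·e^(-0.02×26.1) = 1177.07·e^-0.522 = 698.396.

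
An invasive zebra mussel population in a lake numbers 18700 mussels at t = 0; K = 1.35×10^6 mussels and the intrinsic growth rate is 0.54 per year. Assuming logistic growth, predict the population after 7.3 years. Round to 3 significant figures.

A = (K − N₀)/N₀ = (1.35×10^6 − 18700)/18700 = 71.193.
N(t) = K/(1 + A·e^(−rt)) = 1.35×10^6/(1 + 71.193×e^(−0.54×7.3)).
e^(−3.942) = 0.019409; denominator = 1 + 71.193×0.019409 = 2.3818.
N = 1.35×10^6/2.3818 = 566798.

567000 mussels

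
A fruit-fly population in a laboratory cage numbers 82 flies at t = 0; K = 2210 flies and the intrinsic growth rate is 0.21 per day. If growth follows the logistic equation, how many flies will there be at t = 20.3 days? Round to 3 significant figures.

1620 flies

A = (K − N₀)/N₀ = (2210 − 82)/82 = 25.951.
N(t) = K/(1 + A·e^(−rt)) = 2210/(1 + 25.951×e^(−0.21×20.3)).
e^(−4.263) = 0.01408; denominator = 1 + 25.951×0.01408 = 1.3654.
N = 2210/1.3654 = 1618.58.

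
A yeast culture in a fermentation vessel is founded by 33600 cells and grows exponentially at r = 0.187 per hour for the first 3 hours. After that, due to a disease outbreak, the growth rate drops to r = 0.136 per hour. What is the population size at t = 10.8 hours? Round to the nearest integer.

170090 cells

Phase 1: N(3) = 33600·e^(0.187×3) = 33600·e^0.561 = 58881.4.
Phase 2 runs for 10.8 − 3 = 7.8 hours at r = 0.136.
N(10.8) = 58881.4·e^(0.136×7.8) = 58881.4·e^1.061 = 170090.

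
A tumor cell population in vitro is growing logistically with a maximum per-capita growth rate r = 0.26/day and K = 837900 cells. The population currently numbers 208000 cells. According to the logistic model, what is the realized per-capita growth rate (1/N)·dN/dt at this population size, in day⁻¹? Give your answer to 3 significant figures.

0.195 per day

(1/N)·dN/dt = r(1 − N/K) = 0.26 × (1 − 208000/837900).
= 0.26 × 0.75176 = 0.19546.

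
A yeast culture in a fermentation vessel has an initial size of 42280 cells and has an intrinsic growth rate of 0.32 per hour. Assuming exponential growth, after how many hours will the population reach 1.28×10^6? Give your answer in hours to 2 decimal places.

10.66 hours

Set N₀·e^(rt) = 1.28×10^6: e^(0.32·t) = 1.28×10^6/42280 = 30.274.
0.32·t = ln(30.274) = 3.4103, so t = 3.4103/0.32 = 10.657.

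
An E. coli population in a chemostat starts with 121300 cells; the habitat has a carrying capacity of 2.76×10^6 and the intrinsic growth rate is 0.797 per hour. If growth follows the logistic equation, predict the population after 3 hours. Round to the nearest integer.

A = (K − N₀)/N₀ = (2.76×10^6 − 121300)/121300 = 21.754.
N(t) = K/(1 + A·e^(−rt)) = 2.76×10^6/(1 + 21.754×e^(−0.797×3)).
e^(−2.391) = 0.091538; denominator = 1 + 21.754×0.091538 = 2.9913.
N = 2.76×10^6/2.9913 = 922684.

922684 cells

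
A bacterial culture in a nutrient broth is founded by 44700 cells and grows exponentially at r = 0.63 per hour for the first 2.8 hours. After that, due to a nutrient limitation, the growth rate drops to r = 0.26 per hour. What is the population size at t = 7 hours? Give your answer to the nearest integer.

777414 cells

Phase 1: N(2.8) = 44700·e^(0.63×2.8) = 44700·e^1.764 = 260857.
Phase 2 runs for 7 − 2.8 = 4.2 hours at r = 0.26.
N(7) = 260857·e^(0.26×4.2) = 260857·e^1.092 = 777414.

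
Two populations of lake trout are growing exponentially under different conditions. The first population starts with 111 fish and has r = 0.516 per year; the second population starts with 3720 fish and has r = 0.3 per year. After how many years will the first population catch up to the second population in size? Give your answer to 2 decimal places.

Set 111·e^(0.516t) = 3720·e^(0.3t).
e^((0.516 − 0.3)t) = 3720/111 → e^(0.216·t) = 33.514.
0.216·t = ln(33.514) = 3.5119, so t = 3.5119/0.216 = 16.259.

16.26 years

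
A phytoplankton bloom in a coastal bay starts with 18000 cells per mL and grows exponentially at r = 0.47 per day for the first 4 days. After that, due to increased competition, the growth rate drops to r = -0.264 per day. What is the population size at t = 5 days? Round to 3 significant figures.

90600 cells per mL

Phase 1: N(4) = 18000·e^(0.47×4) = 18000·e^1.88 = 117963.
Phase 2 runs for 5 − 4 = 1 days at r = -0.264.
N(5) = 117963·e^(-0.264×1) = 117963·e^-0.264 = 90592.5.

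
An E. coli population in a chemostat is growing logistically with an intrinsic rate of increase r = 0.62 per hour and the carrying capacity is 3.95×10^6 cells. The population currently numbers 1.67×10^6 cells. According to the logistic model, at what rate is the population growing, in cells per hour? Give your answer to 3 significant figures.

598000 cells per hour

dN/dt = rN(1 − N/K) = 0.62 × 1.67×10^6 × (1 − 1.67×10^6/3.95×10^6).
1 − 1.67×10^6/3.95×10^6 = 0.57722; dN/dt = 0.62 × 1.67×10^6 × 0.57722 = 5.97649×10^5.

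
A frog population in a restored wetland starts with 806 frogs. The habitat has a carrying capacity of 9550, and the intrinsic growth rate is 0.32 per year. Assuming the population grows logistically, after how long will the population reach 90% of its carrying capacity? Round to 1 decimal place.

A = (K − N₀)/N₀ = (9550 − 806)/806 = 10.849.
Solve 9550/(1 + 10.849·e^(−0.32t)) = 8595: 1 + 10.849·e^(−0.32t) = 1.1111, so e^(−0.32t) = 0.0102419.
−0.32·t = ln(0.0102419) = -4.5813, so t = 4.5813/0.32 = 14.316.

14.3 years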